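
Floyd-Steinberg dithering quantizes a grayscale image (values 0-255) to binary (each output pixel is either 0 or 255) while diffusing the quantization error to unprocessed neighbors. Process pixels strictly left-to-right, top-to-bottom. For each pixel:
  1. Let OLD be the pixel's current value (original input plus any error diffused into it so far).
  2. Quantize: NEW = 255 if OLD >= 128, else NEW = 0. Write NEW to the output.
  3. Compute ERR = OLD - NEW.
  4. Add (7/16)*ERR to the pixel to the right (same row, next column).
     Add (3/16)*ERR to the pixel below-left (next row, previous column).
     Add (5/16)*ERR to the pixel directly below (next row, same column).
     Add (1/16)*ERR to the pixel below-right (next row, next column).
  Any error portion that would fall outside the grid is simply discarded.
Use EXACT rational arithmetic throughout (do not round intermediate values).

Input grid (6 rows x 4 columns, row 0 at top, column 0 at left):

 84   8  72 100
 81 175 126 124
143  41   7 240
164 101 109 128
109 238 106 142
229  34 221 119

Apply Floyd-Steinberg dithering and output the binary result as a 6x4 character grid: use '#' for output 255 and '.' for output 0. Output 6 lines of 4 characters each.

(0,0): OLD=84 → NEW=0, ERR=84
(0,1): OLD=179/4 → NEW=0, ERR=179/4
(0,2): OLD=5861/64 → NEW=0, ERR=5861/64
(0,3): OLD=143427/1024 → NEW=255, ERR=-117693/1024
(1,0): OLD=7401/64 → NEW=0, ERR=7401/64
(1,1): OLD=134143/512 → NEW=255, ERR=3583/512
(1,2): OLD=2276171/16384 → NEW=255, ERR=-1901749/16384
(1,3): OLD=11278589/262144 → NEW=0, ERR=11278589/262144
(2,0): OLD=1478245/8192 → NEW=255, ERR=-610715/8192
(2,1): OLD=-1039417/262144 → NEW=0, ERR=-1039417/262144
(2,2): OLD=-11798181/524288 → NEW=0, ERR=-11798181/524288
(2,3): OLD=1982608575/8388608 → NEW=255, ERR=-156486465/8388608
(3,0): OLD=587033205/4194304 → NEW=255, ERR=-482514315/4194304
(3,1): OLD=2721399275/67108864 → NEW=0, ERR=2721399275/67108864
(3,2): OLD=124515051989/1073741824 → NEW=0, ERR=124515051989/1073741824
(3,3): OLD=2946314607187/17179869184 → NEW=255, ERR=-1434552034733/17179869184
(4,0): OLD=86600911441/1073741824 → NEW=0, ERR=86600911441/1073741824
(4,1): OLD=2581374339603/8589934592 → NEW=255, ERR=390941018643/8589934592
(4,2): OLD=40964458666387/274877906944 → NEW=255, ERR=-29129407604333/274877906944
(4,3): OLD=337728441876981/4398046511104 → NEW=0, ERR=337728441876981/4398046511104
(5,0): OLD=36110379858657/137438953472 → NEW=255, ERR=1063446723297/137438953472
(5,1): OLD=161754009002471/4398046511104 → NEW=0, ERR=161754009002471/4398046511104
(5,2): OLD=486461407659705/2199023255552 → NEW=255, ERR=-74289522506055/2199023255552
(5,3): OLD=8556398929772823/70368744177664 → NEW=0, ERR=8556398929772823/70368744177664
Row 0: ...#
Row 1: .##.
Row 2: #..#
Row 3: #..#
Row 4: .##.
Row 5: #.#.

Answer: ...#
.##.
#..#
#..#
.##.
#.#.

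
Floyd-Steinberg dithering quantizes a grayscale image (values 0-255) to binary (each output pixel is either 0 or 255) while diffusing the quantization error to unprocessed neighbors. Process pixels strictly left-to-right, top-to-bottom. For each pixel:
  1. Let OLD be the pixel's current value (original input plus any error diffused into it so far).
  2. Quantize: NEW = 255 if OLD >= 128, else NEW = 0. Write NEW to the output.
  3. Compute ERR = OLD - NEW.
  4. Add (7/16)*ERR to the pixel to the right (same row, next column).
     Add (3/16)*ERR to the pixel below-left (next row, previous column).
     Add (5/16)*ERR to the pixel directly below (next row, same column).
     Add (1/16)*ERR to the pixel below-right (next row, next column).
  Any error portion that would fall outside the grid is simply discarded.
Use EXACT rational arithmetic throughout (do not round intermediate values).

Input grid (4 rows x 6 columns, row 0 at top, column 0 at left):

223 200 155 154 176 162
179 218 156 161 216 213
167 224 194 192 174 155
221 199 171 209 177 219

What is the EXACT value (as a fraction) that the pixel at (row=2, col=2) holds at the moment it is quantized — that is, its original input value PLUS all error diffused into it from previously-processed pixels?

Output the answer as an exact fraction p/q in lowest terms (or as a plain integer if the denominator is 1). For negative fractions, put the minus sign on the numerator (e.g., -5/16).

(0,0): OLD=223 → NEW=255, ERR=-32
(0,1): OLD=186 → NEW=255, ERR=-69
(0,2): OLD=1997/16 → NEW=0, ERR=1997/16
(0,3): OLD=53403/256 → NEW=255, ERR=-11877/256
(0,4): OLD=637757/4096 → NEW=255, ERR=-406723/4096
(0,5): OLD=7769771/65536 → NEW=0, ERR=7769771/65536
(1,0): OLD=2497/16 → NEW=255, ERR=-1583/16
(1,1): OLD=22343/128 → NEW=255, ERR=-10297/128
(1,2): OLD=601283/4096 → NEW=255, ERR=-443197/4096
(1,3): OLD=1447455/16384 → NEW=0, ERR=1447455/16384
(1,4): OLD=254752117/1048576 → NEW=255, ERR=-12634763/1048576
(1,5): OLD=4002564259/16777216 → NEW=255, ERR=-275625821/16777216
(2,0): OLD=247805/2048 → NEW=0, ERR=247805/2048
(2,1): OLD=14766975/65536 → NEW=255, ERR=-1944705/65536
(2,2): OLD=166452445/1048576 → NEW=255, ERR=-100934435/1048576
Target (2,2): original=194, with diffused error = 166452445/1048576

Answer: 166452445/1048576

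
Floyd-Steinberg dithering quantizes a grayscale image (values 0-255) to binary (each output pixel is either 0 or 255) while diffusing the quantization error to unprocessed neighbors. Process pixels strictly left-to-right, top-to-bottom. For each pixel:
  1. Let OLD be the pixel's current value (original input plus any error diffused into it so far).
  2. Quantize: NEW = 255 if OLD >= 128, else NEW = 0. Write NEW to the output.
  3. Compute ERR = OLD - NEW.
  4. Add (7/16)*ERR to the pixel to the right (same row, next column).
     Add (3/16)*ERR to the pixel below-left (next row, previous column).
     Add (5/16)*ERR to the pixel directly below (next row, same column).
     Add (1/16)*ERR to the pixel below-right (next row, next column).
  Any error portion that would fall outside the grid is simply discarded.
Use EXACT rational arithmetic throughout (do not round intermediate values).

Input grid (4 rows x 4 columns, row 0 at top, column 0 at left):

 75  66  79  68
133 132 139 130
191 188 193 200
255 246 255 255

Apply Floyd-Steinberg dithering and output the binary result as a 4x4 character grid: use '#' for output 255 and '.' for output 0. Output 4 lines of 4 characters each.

Answer: ....
####
#.#.
####

Derivation:
(0,0): OLD=75 → NEW=0, ERR=75
(0,1): OLD=1581/16 → NEW=0, ERR=1581/16
(0,2): OLD=31291/256 → NEW=0, ERR=31291/256
(0,3): OLD=497565/4096 → NEW=0, ERR=497565/4096
(1,0): OLD=44791/256 → NEW=255, ERR=-20489/256
(1,1): OLD=318401/2048 → NEW=255, ERR=-203839/2048
(1,2): OLD=10656469/65536 → NEW=255, ERR=-6055211/65536
(1,3): OLD=141744099/1048576 → NEW=255, ERR=-125642781/1048576
(2,0): OLD=4827611/32768 → NEW=255, ERR=-3528229/32768
(2,1): OLD=91712025/1048576 → NEW=0, ERR=91712025/1048576
(2,2): OLD=364284509/2097152 → NEW=255, ERR=-170489251/2097152
(2,3): OLD=4067267081/33554432 → NEW=0, ERR=4067267081/33554432
(3,0): OLD=3988809515/16777216 → NEW=255, ERR=-289380565/16777216
(3,1): OLD=65448224949/268435456 → NEW=255, ERR=-3002816331/268435456
(3,2): OLD=1086176513867/4294967296 → NEW=255, ERR=-9040146613/4294967296
(3,3): OLD=19714074487181/68719476736 → NEW=255, ERR=2190607919501/68719476736
Row 0: ....
Row 1: ####
Row 2: #.#.
Row 3: ####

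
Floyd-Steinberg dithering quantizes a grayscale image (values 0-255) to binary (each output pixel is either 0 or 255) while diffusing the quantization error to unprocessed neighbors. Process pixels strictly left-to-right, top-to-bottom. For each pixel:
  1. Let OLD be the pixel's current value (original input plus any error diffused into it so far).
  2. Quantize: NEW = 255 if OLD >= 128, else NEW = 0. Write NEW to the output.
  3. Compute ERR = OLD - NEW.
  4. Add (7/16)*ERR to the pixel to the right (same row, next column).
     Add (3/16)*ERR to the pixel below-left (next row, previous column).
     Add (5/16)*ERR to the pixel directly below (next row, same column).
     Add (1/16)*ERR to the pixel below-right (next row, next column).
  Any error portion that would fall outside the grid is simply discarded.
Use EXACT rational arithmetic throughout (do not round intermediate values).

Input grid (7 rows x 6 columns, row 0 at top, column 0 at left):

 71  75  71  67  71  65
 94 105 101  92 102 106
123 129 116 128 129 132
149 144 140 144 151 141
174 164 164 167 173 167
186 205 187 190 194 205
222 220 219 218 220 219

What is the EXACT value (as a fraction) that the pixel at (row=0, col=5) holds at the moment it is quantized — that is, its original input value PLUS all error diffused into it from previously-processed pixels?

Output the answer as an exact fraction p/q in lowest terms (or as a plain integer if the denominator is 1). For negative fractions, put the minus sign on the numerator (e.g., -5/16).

(0,0): OLD=71 → NEW=0, ERR=71
(0,1): OLD=1697/16 → NEW=0, ERR=1697/16
(0,2): OLD=30055/256 → NEW=0, ERR=30055/256
(0,3): OLD=484817/4096 → NEW=0, ERR=484817/4096
(0,4): OLD=8046775/65536 → NEW=0, ERR=8046775/65536
(0,5): OLD=124484865/1048576 → NEW=0, ERR=124484865/1048576
Target (0,5): original=65, with diffused error = 124484865/1048576

Answer: 124484865/1048576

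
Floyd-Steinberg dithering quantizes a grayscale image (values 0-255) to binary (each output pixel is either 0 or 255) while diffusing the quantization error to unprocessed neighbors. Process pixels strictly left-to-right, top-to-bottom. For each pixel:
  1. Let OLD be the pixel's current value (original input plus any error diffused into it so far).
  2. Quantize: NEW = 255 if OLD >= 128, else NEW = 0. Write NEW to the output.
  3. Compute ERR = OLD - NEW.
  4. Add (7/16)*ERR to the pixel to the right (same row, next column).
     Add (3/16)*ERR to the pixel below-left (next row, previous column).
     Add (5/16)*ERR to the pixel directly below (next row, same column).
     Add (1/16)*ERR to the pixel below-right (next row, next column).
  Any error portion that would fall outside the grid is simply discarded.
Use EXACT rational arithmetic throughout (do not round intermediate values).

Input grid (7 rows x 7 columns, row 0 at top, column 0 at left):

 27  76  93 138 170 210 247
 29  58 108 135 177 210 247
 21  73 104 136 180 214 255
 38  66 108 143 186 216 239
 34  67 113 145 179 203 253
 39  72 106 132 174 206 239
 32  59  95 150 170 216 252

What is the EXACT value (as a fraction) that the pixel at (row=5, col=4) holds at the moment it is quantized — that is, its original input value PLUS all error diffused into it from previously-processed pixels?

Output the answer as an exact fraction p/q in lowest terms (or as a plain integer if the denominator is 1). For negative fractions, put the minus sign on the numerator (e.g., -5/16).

(0,0): OLD=27 → NEW=0, ERR=27
(0,1): OLD=1405/16 → NEW=0, ERR=1405/16
(0,2): OLD=33643/256 → NEW=255, ERR=-31637/256
(0,3): OLD=343789/4096 → NEW=0, ERR=343789/4096
(0,4): OLD=13547643/65536 → NEW=255, ERR=-3164037/65536
(0,5): OLD=198052701/1048576 → NEW=255, ERR=-69334179/1048576
(0,6): OLD=3658633099/16777216 → NEW=255, ERR=-619556981/16777216
(1,0): OLD=13799/256 → NEW=0, ERR=13799/256
(1,1): OLD=179281/2048 → NEW=0, ERR=179281/2048
(1,2): OLD=8447909/65536 → NEW=255, ERR=-8263771/65536
(1,3): OLD=23405825/262144 → NEW=0, ERR=23405825/262144
(1,4): OLD=3251814819/16777216 → NEW=255, ERR=-1026375261/16777216
(1,5): OLD=20485710099/134217728 → NEW=255, ERR=-13739810541/134217728
(1,6): OLD=400592733117/2147483648 → NEW=255, ERR=-147015597123/2147483648
(2,0): OLD=1777931/32768 → NEW=0, ERR=1777931/32768
(2,1): OLD=108863273/1048576 → NEW=0, ERR=108863273/1048576
(2,2): OLD=2218433467/16777216 → NEW=255, ERR=-2059756613/16777216
(2,3): OLD=12192069283/134217728 → NEW=0, ERR=12192069283/134217728
(2,4): OLD=200800440979/1073741824 → NEW=255, ERR=-73003724141/1073741824
(2,5): OLD=4659324204721/34359738368 → NEW=255, ERR=-4102409079119/34359738368
(2,6): OLD=96192229719271/549755813888 → NEW=255, ERR=-43995502822169/549755813888
(3,0): OLD=1248592987/16777216 → NEW=0, ERR=1248592987/16777216
(3,1): OLD=14948491839/134217728 → NEW=0, ERR=14948491839/134217728
(3,2): OLD=152344059565/1073741824 → NEW=255, ERR=-121460105555/1073741824
(3,3): OLD=435836932523/4294967296 → NEW=0, ERR=435836932523/4294967296
(3,4): OLD=105794796240987/549755813888 → NEW=255, ERR=-34392936300453/549755813888
(3,5): OLD=580824198568769/4398046511104 → NEW=255, ERR=-540677661762751/4398046511104
(3,6): OLD=10748457751108447/70368744177664 → NEW=255, ERR=-7195572014195873/70368744177664
(4,0): OLD=167803639029/2147483648 → NEW=0, ERR=167803639029/2147483648
(4,1): OLD=4103666559985/34359738368 → NEW=0, ERR=4103666559985/34359738368
(4,2): OLD=85701356291775/549755813888 → NEW=255, ERR=-54486376249665/549755813888
(4,3): OLD=503799054170853/4398046511104 → NEW=0, ERR=503799054170853/4398046511104
(4,4): OLD=6785572584297503/35184372088832 → NEW=255, ERR=-2186442298354657/35184372088832
(4,5): OLD=128704264082021791/1125899906842624 → NEW=0, ERR=128704264082021791/1125899906842624
(4,6): OLD=4744513428926160393/18014398509481984 → NEW=255, ERR=150841809008254473/18014398509481984
(5,0): OLD=47175767543907/549755813888 → NEW=0, ERR=47175767543907/549755813888
(5,1): OLD=585670499023777/4398046511104 → NEW=255, ERR=-535831361307743/4398046511104
(5,2): OLD=1782739392941111/35184372088832 → NEW=0, ERR=1782739392941111/35184372088832
(5,3): OLD=48447038396996275/281474976710656 → NEW=255, ERR=-23329080664221005/281474976710656
(5,4): OLD=2646545664428735697/18014398509481984 → NEW=255, ERR=-1947125955489170223/18014398509481984
Target (5,4): original=174, with diffused error = 2646545664428735697/18014398509481984

Answer: 2646545664428735697/18014398509481984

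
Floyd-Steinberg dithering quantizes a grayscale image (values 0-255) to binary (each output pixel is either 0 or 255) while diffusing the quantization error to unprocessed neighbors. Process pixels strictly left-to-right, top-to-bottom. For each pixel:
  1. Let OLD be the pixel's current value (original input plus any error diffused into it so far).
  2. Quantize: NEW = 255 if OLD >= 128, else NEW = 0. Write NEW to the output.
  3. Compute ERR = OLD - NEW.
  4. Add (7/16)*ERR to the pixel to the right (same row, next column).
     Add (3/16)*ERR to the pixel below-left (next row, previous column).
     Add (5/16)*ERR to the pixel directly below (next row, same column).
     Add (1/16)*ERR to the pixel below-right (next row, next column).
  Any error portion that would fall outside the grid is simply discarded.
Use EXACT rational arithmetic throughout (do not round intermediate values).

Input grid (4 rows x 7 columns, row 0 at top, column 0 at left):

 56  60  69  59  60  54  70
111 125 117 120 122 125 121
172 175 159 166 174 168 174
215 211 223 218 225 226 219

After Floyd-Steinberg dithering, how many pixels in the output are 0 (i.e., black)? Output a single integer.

(0,0): OLD=56 → NEW=0, ERR=56
(0,1): OLD=169/2 → NEW=0, ERR=169/2
(0,2): OLD=3391/32 → NEW=0, ERR=3391/32
(0,3): OLD=53945/512 → NEW=0, ERR=53945/512
(0,4): OLD=869135/8192 → NEW=0, ERR=869135/8192
(0,5): OLD=13161833/131072 → NEW=0, ERR=13161833/131072
(0,6): OLD=238933471/2097152 → NEW=0, ERR=238933471/2097152
(1,0): OLD=4619/32 → NEW=255, ERR=-3541/32
(1,1): OLD=32349/256 → NEW=0, ERR=32349/256
(1,2): OLD=1887729/8192 → NEW=255, ERR=-201231/8192
(1,3): OLD=5527781/32768 → NEW=255, ERR=-2828059/32768
(1,4): OLD=299493111/2097152 → NEW=255, ERR=-235280649/2097152
(1,5): OLD=2269792535/16777216 → NEW=255, ERR=-2008397545/16777216
(1,6): OLD=29663960825/268435456 → NEW=0, ERR=29663960825/268435456
(2,0): OLD=659919/4096 → NEW=255, ERR=-384561/4096
(2,1): OLD=21219397/131072 → NEW=255, ERR=-12203963/131072
(2,2): OLD=214546927/2097152 → NEW=0, ERR=214546927/2097152
(2,3): OLD=2704764119/16777216 → NEW=255, ERR=-1573425961/16777216
(2,4): OLD=9404701407/134217728 → NEW=0, ERR=9404701407/134217728
(2,5): OLD=751424481229/4294967296 → NEW=255, ERR=-343792179251/4294967296
(2,6): OLD=11409610791787/68719476736 → NEW=255, ERR=-6113855775893/68719476736
(3,0): OLD=352746031/2097152 → NEW=255, ERR=-182027729/2097152
(3,1): OLD=2638109779/16777216 → NEW=255, ERR=-1640080301/16777216
(3,2): OLD=25340018257/134217728 → NEW=255, ERR=-8885502383/134217728
(3,3): OLD=96240246923/536870912 → NEW=255, ERR=-40661835637/536870912
(3,4): OLD=13255398111279/68719476736 → NEW=255, ERR=-4268068456401/68719476736
(3,5): OLD=88791707067597/549755813888 → NEW=255, ERR=-51396025473843/549755813888
(3,6): OLD=1278012563566803/8796093022208 → NEW=255, ERR=-964991157096237/8796093022208
Output grid:
  Row 0: .......  (7 black, running=7)
  Row 1: #.####.  (2 black, running=9)
  Row 2: ##.#.##  (2 black, running=11)
  Row 3: #######  (0 black, running=11)

Answer: 11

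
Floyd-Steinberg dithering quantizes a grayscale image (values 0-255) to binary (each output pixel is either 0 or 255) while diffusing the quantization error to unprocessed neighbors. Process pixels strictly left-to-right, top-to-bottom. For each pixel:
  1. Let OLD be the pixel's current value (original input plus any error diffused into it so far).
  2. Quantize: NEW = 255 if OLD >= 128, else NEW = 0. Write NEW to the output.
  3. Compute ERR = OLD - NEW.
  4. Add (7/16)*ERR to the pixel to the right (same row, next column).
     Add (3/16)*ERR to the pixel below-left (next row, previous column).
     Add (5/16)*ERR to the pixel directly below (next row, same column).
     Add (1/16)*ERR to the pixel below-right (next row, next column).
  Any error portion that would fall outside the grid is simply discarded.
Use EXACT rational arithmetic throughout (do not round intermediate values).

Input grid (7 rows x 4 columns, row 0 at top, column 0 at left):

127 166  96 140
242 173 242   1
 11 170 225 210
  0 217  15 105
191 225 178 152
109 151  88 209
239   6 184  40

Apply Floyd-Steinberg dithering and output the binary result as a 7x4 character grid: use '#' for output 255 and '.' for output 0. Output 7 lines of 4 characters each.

(0,0): OLD=127 → NEW=0, ERR=127
(0,1): OLD=3545/16 → NEW=255, ERR=-535/16
(0,2): OLD=20831/256 → NEW=0, ERR=20831/256
(0,3): OLD=719257/4096 → NEW=255, ERR=-325223/4096
(1,0): OLD=70507/256 → NEW=255, ERR=5227/256
(1,1): OLD=398701/2048 → NEW=255, ERR=-123539/2048
(1,2): OLD=14684017/65536 → NEW=255, ERR=-2027663/65536
(1,3): OLD=-33830169/1048576 → NEW=0, ERR=-33830169/1048576
(2,0): OLD=198911/32768 → NEW=0, ERR=198911/32768
(2,1): OLD=156531557/1048576 → NEW=255, ERR=-110855323/1048576
(2,2): OLD=333991353/2097152 → NEW=255, ERR=-200782407/2097152
(2,3): OLD=5237766965/33554432 → NEW=255, ERR=-3318613195/33554432
(3,0): OLD=-300740209/16777216 → NEW=0, ERR=-300740209/16777216
(3,1): OLD=42559951313/268435456 → NEW=255, ERR=-25891089967/268435456
(3,2): OLD=-353339540177/4294967296 → NEW=0, ERR=-353339540177/4294967296
(3,3): OLD=2207053461705/68719476736 → NEW=0, ERR=2207053461705/68719476736
(4,0): OLD=718606266915/4294967296 → NEW=255, ERR=-376610393565/4294967296
(4,1): OLD=4808657099625/34359738368 → NEW=255, ERR=-3953076184215/34359738368
(4,2): OLD=112095881304521/1099511627776 → NEW=0, ERR=112095881304521/1099511627776
(4,3): OLD=3544792802533967/17592186044416 → NEW=255, ERR=-941214638792113/17592186044416
(5,0): OLD=32999739418547/549755813888 → NEW=0, ERR=32999739418547/549755813888
(5,1): OLD=2725799638252997/17592186044416 → NEW=255, ERR=-1760207803073083/17592186044416
(5,2): OLD=517762340959169/8796093022208 → NEW=0, ERR=517762340959169/8796093022208
(5,3): OLD=63164403812867241/281474976710656 → NEW=255, ERR=-8611715248350039/281474976710656
(6,0): OLD=67271854331595055/281474976710656 → NEW=255, ERR=-4504264729622225/281474976710656
(6,1): OLD=-78723828274602951/4503599627370496 → NEW=0, ERR=-78723828274602951/4503599627370496
(6,2): OLD=13169026568404481087/72057594037927936 → NEW=255, ERR=-5205659911267142593/72057594037927936
(6,3): OLD=2895754384653343417/1152921504606846976 → NEW=0, ERR=2895754384653343417/1152921504606846976
Row 0: .#.#
Row 1: ###.
Row 2: .###
Row 3: .#..
Row 4: ##.#
Row 5: .#.#
Row 6: #.#.

Answer: .#.#
###.
.###
.#..
##.#
.#.#
#.#.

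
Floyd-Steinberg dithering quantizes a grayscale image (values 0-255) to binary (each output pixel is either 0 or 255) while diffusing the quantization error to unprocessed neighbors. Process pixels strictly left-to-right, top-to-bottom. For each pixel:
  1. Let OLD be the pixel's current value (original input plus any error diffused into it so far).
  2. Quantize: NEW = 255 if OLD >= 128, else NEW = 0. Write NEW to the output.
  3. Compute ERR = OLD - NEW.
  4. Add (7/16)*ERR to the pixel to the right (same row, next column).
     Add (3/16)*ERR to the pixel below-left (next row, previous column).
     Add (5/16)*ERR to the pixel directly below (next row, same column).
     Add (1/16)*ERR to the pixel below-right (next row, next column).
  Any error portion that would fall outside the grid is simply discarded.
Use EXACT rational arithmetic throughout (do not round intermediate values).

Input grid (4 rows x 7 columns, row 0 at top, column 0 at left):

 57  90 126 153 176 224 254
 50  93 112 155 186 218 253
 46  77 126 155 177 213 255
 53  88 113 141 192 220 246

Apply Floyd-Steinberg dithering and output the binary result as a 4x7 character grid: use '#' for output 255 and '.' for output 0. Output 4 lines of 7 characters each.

(0,0): OLD=57 → NEW=0, ERR=57
(0,1): OLD=1839/16 → NEW=0, ERR=1839/16
(0,2): OLD=45129/256 → NEW=255, ERR=-20151/256
(0,3): OLD=485631/4096 → NEW=0, ERR=485631/4096
(0,4): OLD=14933753/65536 → NEW=255, ERR=-1777927/65536
(0,5): OLD=222435535/1048576 → NEW=255, ERR=-44951345/1048576
(0,6): OLD=3946753449/16777216 → NEW=255, ERR=-331436631/16777216
(1,0): OLD=22877/256 → NEW=0, ERR=22877/256
(1,1): OLD=321163/2048 → NEW=255, ERR=-201077/2048
(1,2): OLD=4840551/65536 → NEW=0, ERR=4840551/65536
(1,3): OLD=56192795/262144 → NEW=255, ERR=-10653925/262144
(1,4): OLD=2669485617/16777216 → NEW=255, ERR=-1608704463/16777216
(1,5): OLD=21106215681/134217728 → NEW=255, ERR=-13119304959/134217728
(1,6): OLD=432466990831/2147483648 → NEW=255, ERR=-115141339409/2147483648
(2,0): OLD=1819177/32768 → NEW=0, ERR=1819177/32768
(2,1): OLD=94414675/1048576 → NEW=0, ERR=94414675/1048576
(2,2): OLD=2931277497/16777216 → NEW=255, ERR=-1346912583/16777216
(2,3): OLD=12591459633/134217728 → NEW=0, ERR=12591459633/134217728
(2,4): OLD=179541960065/1073741824 → NEW=255, ERR=-94262205055/1073741824
(2,5): OLD=4398070815403/34359738368 → NEW=255, ERR=-4363662468437/34359738368
(2,6): OLD=97072246040157/549755813888 → NEW=255, ERR=-43115486501283/549755813888
(3,0): OLD=1463504793/16777216 → NEW=0, ERR=1463504793/16777216
(3,1): OLD=19155354277/134217728 → NEW=255, ERR=-15070166363/134217728
(3,2): OLD=66578720831/1073741824 → NEW=0, ERR=66578720831/1073741824
(3,3): OLD=755770491401/4294967296 → NEW=255, ERR=-339446169079/4294967296
(3,4): OLD=61594604250009/549755813888 → NEW=0, ERR=61594604250009/549755813888
(3,5): OLD=919800494334427/4398046511104 → NEW=255, ERR=-201701365997093/4398046511104
(3,6): OLD=13615633249714437/70368744177664 → NEW=255, ERR=-4328396515589883/70368744177664
Row 0: ..#.###
Row 1: .#.####
Row 2: ..#.###
Row 3: .#.#.##

Answer: ..#.###
.#.####
..#.###
.#.#.##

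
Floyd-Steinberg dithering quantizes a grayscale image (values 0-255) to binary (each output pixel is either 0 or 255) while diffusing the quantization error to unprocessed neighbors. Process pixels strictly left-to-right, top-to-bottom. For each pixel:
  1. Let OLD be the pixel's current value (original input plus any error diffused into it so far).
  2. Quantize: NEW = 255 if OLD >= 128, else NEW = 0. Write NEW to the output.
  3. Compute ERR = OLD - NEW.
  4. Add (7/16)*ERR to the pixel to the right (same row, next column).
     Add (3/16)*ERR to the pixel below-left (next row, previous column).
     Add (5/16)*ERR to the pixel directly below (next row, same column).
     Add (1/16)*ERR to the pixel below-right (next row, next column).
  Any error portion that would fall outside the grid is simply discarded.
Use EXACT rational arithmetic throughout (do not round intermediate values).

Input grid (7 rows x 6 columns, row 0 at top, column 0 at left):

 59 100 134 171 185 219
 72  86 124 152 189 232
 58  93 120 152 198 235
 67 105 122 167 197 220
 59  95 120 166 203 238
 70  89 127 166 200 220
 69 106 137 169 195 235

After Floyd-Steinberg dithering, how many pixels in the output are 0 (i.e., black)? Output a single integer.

(0,0): OLD=59 → NEW=0, ERR=59
(0,1): OLD=2013/16 → NEW=0, ERR=2013/16
(0,2): OLD=48395/256 → NEW=255, ERR=-16885/256
(0,3): OLD=582221/4096 → NEW=255, ERR=-462259/4096
(0,4): OLD=8888347/65536 → NEW=255, ERR=-7823333/65536
(0,5): OLD=174874813/1048576 → NEW=255, ERR=-92512067/1048576
(1,0): OLD=29191/256 → NEW=0, ERR=29191/256
(1,1): OLD=341041/2048 → NEW=255, ERR=-181199/2048
(1,2): OLD=3367429/65536 → NEW=0, ERR=3367429/65536
(1,3): OLD=29545569/262144 → NEW=0, ERR=29545569/262144
(1,4): OLD=2976428611/16777216 → NEW=255, ERR=-1301761469/16777216
(1,5): OLD=43760956901/268435456 → NEW=255, ERR=-24690084379/268435456
(2,0): OLD=2524587/32768 → NEW=0, ERR=2524587/32768
(2,1): OLD=121445129/1048576 → NEW=0, ERR=121445129/1048576
(2,2): OLD=3394549083/16777216 → NEW=255, ERR=-883640997/16777216
(2,3): OLD=20514030915/134217728 → NEW=255, ERR=-13711489725/134217728
(2,4): OLD=510486160457/4294967296 → NEW=0, ERR=510486160457/4294967296
(2,5): OLD=17414022469775/68719476736 → NEW=255, ERR=-109444097905/68719476736
(3,0): OLD=1892342779/16777216 → NEW=0, ERR=1892342779/16777216
(3,1): OLD=24894699103/134217728 → NEW=255, ERR=-9330821537/134217728
(3,2): OLD=67871060877/1073741824 → NEW=0, ERR=67871060877/1073741824
(3,3): OLD=12487950349607/68719476736 → NEW=255, ERR=-5035516218073/68719476736
(3,4): OLD=107422727474503/549755813888 → NEW=255, ERR=-32765005066937/549755813888
(3,5): OLD=1766749894039497/8796093022208 → NEW=255, ERR=-476253826623543/8796093022208
(4,0): OLD=174402781781/2147483648 → NEW=0, ERR=174402781781/2147483648
(4,1): OLD=4387975135441/34359738368 → NEW=0, ERR=4387975135441/34359738368
(4,2): OLD=195207857428771/1099511627776 → NEW=255, ERR=-85167607654109/1099511627776
(4,3): OLD=1794198268284879/17592186044416 → NEW=0, ERR=1794198268284879/17592186044416
(4,4): OLD=60309792227979455/281474976710656 → NEW=255, ERR=-11466326833237825/281474976710656
(4,5): OLD=898616128627474649/4503599627370496 → NEW=255, ERR=-249801776352001831/4503599627370496
(5,0): OLD=65599054920963/549755813888 → NEW=0, ERR=65599054920963/549755813888
(5,1): OLD=3019958749826611/17592186044416 → NEW=255, ERR=-1466048691499469/17592186044416
(5,2): OLD=13150405331814369/140737488355328 → NEW=0, ERR=13150405331814369/140737488355328
(5,3): OLD=1019037186192528443/4503599627370496 → NEW=255, ERR=-129380718786948037/4503599627370496
(5,4): OLD=1537307132130356059/9007199254740992 → NEW=255, ERR=-759528677828596901/9007199254740992
(5,5): OLD=23523700409704484823/144115188075855872 → NEW=255, ERR=-13225672549638762537/144115188075855872
(6,0): OLD=25519476105890937/281474976710656 → NEW=0, ERR=25519476105890937/281474976710656
(6,1): OLD=651223146032970885/4503599627370496 → NEW=255, ERR=-497194758946505595/4503599627370496
(6,2): OLD=1933035325569044733/18014398509481984 → NEW=0, ERR=1933035325569044733/18014398509481984
(6,3): OLD=56780646288384294953/288230376151711744 → NEW=255, ERR=-16718099630302199767/288230376151711744
(6,4): OLD=573093086428452489161/4611686018427387904 → NEW=0, ERR=573093086428452489161/4611686018427387904
(6,5): OLD=18846604743295702323935/73786976294838206464 → NEW=255, ERR=30925788111959675615/73786976294838206464
Output grid:
  Row 0: ..####  (2 black, running=2)
  Row 1: .#..##  (3 black, running=5)
  Row 2: ..##.#  (3 black, running=8)
  Row 3: .#.###  (2 black, running=10)
  Row 4: ..#.##  (3 black, running=13)
  Row 5: .#.###  (2 black, running=15)
  Row 6: .#.#.#  (3 black, running=18)

Answer: 18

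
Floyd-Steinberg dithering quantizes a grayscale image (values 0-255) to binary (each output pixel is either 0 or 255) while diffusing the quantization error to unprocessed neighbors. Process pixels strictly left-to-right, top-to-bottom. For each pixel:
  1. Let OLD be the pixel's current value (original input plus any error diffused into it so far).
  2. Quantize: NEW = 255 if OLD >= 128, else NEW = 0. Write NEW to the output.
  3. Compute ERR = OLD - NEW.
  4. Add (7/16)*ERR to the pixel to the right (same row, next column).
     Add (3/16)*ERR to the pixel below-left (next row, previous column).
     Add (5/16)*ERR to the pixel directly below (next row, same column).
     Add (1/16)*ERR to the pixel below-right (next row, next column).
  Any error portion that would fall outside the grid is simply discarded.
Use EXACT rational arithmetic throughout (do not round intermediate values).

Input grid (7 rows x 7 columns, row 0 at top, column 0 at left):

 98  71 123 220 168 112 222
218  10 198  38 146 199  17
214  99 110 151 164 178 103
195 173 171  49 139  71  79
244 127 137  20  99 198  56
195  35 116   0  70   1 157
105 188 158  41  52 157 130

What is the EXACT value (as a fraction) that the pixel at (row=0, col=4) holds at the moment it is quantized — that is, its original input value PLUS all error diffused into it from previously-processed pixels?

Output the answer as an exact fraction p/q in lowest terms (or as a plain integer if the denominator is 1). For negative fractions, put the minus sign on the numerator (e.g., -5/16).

(0,0): OLD=98 → NEW=0, ERR=98
(0,1): OLD=911/8 → NEW=0, ERR=911/8
(0,2): OLD=22121/128 → NEW=255, ERR=-10519/128
(0,3): OLD=376927/2048 → NEW=255, ERR=-145313/2048
(0,4): OLD=4487833/32768 → NEW=255, ERR=-3868007/32768
Target (0,4): original=168, with diffused error = 4487833/32768

Answer: 4487833/32768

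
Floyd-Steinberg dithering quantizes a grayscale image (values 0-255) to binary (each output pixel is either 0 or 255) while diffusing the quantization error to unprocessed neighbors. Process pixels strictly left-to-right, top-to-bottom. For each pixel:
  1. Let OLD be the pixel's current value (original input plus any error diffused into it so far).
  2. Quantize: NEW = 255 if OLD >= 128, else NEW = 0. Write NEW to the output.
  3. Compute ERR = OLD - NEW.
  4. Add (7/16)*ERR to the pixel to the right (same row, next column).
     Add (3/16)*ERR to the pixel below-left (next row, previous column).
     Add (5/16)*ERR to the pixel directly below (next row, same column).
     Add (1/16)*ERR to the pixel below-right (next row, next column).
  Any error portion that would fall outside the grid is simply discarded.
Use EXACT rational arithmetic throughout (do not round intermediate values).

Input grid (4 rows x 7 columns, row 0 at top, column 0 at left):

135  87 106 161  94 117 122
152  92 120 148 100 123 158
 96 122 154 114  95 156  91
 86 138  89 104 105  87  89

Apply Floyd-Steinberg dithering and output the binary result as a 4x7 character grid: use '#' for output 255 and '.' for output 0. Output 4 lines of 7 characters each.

(0,0): OLD=135 → NEW=255, ERR=-120
(0,1): OLD=69/2 → NEW=0, ERR=69/2
(0,2): OLD=3875/32 → NEW=0, ERR=3875/32
(0,3): OLD=109557/512 → NEW=255, ERR=-21003/512
(0,4): OLD=623027/8192 → NEW=0, ERR=623027/8192
(0,5): OLD=19696613/131072 → NEW=255, ERR=-13726747/131072
(0,6): OLD=159765315/2097152 → NEW=0, ERR=159765315/2097152
(1,0): OLD=3871/32 → NEW=0, ERR=3871/32
(1,1): OLD=43753/256 → NEW=255, ERR=-21527/256
(1,2): OLD=946317/8192 → NEW=0, ERR=946317/8192
(1,3): OLD=6800929/32768 → NEW=255, ERR=-1554911/32768
(1,4): OLD=169462843/2097152 → NEW=0, ERR=169462843/2097152
(1,5): OLD=2427043067/16777216 → NEW=255, ERR=-1851147013/16777216
(1,6): OLD=34088361941/268435456 → NEW=0, ERR=34088361941/268435456
(2,0): OLD=483475/4096 → NEW=0, ERR=483475/4096
(2,1): OLD=23145041/131072 → NEW=255, ERR=-10278319/131072
(2,2): OLD=297037779/2097152 → NEW=255, ERR=-237735981/2097152
(2,3): OLD=1207063771/16777216 → NEW=0, ERR=1207063771/16777216
(2,4): OLD=17189886483/134217728 → NEW=255, ERR=-17035634157/134217728
(2,5): OLD=407380588665/4294967296 → NEW=0, ERR=407380588665/4294967296
(2,6): OLD=11358311823583/68719476736 → NEW=255, ERR=-6165154744097/68719476736
(3,0): OLD=226876115/2097152 → NEW=0, ERR=226876115/2097152
(3,1): OLD=2465355079/16777216 → NEW=255, ERR=-1812835001/16777216
(3,2): OLD=1998518909/134217728 → NEW=0, ERR=1998518909/134217728
(3,3): OLD=54822119335/536870912 → NEW=0, ERR=54822119335/536870912
(3,4): OLD=9091032366291/68719476736 → NEW=255, ERR=-8432434201389/68719476736
(3,5): OLD=21001605189657/549755813888 → NEW=0, ERR=21001605189657/549755813888
(3,6): OLD=735402040889351/8796093022208 → NEW=0, ERR=735402040889351/8796093022208
Row 0: #..#.#.
Row 1: .#.#.#.
Row 2: .##.#.#
Row 3: .#..#..

Answer: #..#.#.
.#.#.#.
.##.#.#
.#..#..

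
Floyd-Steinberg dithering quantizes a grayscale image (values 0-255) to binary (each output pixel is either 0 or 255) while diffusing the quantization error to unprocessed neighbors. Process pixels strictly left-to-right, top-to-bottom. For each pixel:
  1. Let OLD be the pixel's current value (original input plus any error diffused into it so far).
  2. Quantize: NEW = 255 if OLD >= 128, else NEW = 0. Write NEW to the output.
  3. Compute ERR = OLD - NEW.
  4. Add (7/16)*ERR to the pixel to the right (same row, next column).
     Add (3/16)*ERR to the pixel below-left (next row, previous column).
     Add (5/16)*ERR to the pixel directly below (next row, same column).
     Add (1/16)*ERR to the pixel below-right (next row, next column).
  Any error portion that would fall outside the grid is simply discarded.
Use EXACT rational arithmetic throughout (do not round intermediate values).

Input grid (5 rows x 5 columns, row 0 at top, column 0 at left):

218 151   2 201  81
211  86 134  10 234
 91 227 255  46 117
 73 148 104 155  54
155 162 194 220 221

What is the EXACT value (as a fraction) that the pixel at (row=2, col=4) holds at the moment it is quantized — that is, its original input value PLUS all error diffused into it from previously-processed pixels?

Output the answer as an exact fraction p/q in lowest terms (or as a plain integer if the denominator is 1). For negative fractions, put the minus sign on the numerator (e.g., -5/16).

(0,0): OLD=218 → NEW=255, ERR=-37
(0,1): OLD=2157/16 → NEW=255, ERR=-1923/16
(0,2): OLD=-12949/256 → NEW=0, ERR=-12949/256
(0,3): OLD=732653/4096 → NEW=255, ERR=-311827/4096
(0,4): OLD=3125627/65536 → NEW=0, ERR=3125627/65536
(1,0): OLD=45287/256 → NEW=255, ERR=-19993/256
(1,1): OLD=5073/2048 → NEW=0, ERR=5073/2048
(1,2): OLD=6389157/65536 → NEW=0, ERR=6389157/65536
(1,3): OLD=9081409/262144 → NEW=0, ERR=9081409/262144
(1,4): OLD=1087592611/4194304 → NEW=255, ERR=18045091/4194304
(2,0): OLD=2197387/32768 → NEW=0, ERR=2197387/32768
(2,1): OLD=283651113/1048576 → NEW=255, ERR=16264233/1048576
(2,2): OLD=5014746555/16777216 → NEW=255, ERR=736556475/16777216
(2,3): OLD=22262142465/268435456 → NEW=0, ERR=22262142465/268435456
(2,4): OLD=673419962823/4294967296 → NEW=255, ERR=-421796697657/4294967296
Target (2,4): original=117, with diffused error = 673419962823/4294967296

Answer: 673419962823/4294967296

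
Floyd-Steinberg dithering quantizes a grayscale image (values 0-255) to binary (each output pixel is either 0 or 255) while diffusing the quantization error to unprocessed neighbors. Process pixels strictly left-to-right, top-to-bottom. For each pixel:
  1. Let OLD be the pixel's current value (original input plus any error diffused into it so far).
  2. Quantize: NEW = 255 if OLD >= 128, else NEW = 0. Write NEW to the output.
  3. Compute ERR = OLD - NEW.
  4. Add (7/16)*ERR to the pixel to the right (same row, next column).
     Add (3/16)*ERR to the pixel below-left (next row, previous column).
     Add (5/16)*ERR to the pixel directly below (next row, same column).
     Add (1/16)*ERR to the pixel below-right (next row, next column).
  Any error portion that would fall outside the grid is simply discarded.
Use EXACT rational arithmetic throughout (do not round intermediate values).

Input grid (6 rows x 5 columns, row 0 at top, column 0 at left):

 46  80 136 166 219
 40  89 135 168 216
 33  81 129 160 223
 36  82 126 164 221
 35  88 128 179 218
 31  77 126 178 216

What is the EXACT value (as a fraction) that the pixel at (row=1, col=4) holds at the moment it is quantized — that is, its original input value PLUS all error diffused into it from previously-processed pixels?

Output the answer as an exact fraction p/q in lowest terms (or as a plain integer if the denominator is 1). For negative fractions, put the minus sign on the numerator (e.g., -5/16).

(0,0): OLD=46 → NEW=0, ERR=46
(0,1): OLD=801/8 → NEW=0, ERR=801/8
(0,2): OLD=23015/128 → NEW=255, ERR=-9625/128
(0,3): OLD=272593/2048 → NEW=255, ERR=-249647/2048
(0,4): OLD=5428663/32768 → NEW=255, ERR=-2927177/32768
(1,0): OLD=9363/128 → NEW=0, ERR=9363/128
(1,1): OLD=144453/1024 → NEW=255, ERR=-116667/1024
(1,2): OLD=1476457/32768 → NEW=0, ERR=1476457/32768
(1,3): OLD=16799573/131072 → NEW=255, ERR=-16623787/131072
(1,4): OLD=262097375/2097152 → NEW=0, ERR=262097375/2097152
Target (1,4): original=216, with diffused error = 262097375/2097152

Answer: 262097375/2097152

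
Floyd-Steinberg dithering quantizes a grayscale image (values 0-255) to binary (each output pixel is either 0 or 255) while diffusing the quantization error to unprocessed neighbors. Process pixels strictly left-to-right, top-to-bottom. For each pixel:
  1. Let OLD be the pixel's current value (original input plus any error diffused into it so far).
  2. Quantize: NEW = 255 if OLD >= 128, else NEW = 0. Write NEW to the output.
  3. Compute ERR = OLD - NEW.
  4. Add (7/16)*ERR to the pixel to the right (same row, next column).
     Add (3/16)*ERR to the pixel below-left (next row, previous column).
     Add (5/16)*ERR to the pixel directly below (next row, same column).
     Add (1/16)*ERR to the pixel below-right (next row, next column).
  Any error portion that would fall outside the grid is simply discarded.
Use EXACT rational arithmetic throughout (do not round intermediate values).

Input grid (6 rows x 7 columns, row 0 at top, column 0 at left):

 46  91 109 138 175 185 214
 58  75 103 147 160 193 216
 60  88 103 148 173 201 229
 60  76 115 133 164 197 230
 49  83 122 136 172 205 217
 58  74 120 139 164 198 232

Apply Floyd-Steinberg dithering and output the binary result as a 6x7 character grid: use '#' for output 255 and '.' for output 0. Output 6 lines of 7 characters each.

Answer: ..#.###
.#.#.##
..#.###
.#.#.##
..#.###
..#.#.#

Derivation:
(0,0): OLD=46 → NEW=0, ERR=46
(0,1): OLD=889/8 → NEW=0, ERR=889/8
(0,2): OLD=20175/128 → NEW=255, ERR=-12465/128
(0,3): OLD=195369/2048 → NEW=0, ERR=195369/2048
(0,4): OLD=7101983/32768 → NEW=255, ERR=-1253857/32768
(0,5): OLD=88216281/524288 → NEW=255, ERR=-45477159/524288
(0,6): OLD=1476821999/8388608 → NEW=255, ERR=-662273041/8388608
(1,0): OLD=11931/128 → NEW=0, ERR=11931/128
(1,1): OLD=138365/1024 → NEW=255, ERR=-122755/1024
(1,2): OLD=1473025/32768 → NEW=0, ERR=1473025/32768
(1,3): OLD=24014605/131072 → NEW=255, ERR=-9408755/131072
(1,4): OLD=892006567/8388608 → NEW=0, ERR=892006567/8388608
(1,5): OLD=13101044119/67108864 → NEW=255, ERR=-4011716201/67108864
(1,6): OLD=171534222585/1073741824 → NEW=255, ERR=-102269942535/1073741824
(2,0): OLD=1092015/16384 → NEW=0, ERR=1092015/16384
(2,1): OLD=49258165/524288 → NEW=0, ERR=49258165/524288
(2,2): OLD=1150920159/8388608 → NEW=255, ERR=-988174881/8388608
(2,3): OLD=6494656039/67108864 → NEW=0, ERR=6494656039/67108864
(2,4): OLD=125023879671/536870912 → NEW=255, ERR=-11878202889/536870912
(2,5): OLD=2773288582429/17179869184 → NEW=255, ERR=-1607578059491/17179869184
(2,6): OLD=42485399523483/274877906944 → NEW=255, ERR=-27608466747237/274877906944
(3,0): OLD=825813375/8388608 → NEW=0, ERR=825813375/8388608
(3,1): OLD=8758240595/67108864 → NEW=255, ERR=-8354519725/67108864
(3,2): OLD=25630344841/536870912 → NEW=0, ERR=25630344841/536870912
(3,3): OLD=370695538783/2147483648 → NEW=255, ERR=-176912791457/2147483648
(3,4): OLD=30112245722495/274877906944 → NEW=0, ERR=30112245722495/274877906944
(3,5): OLD=429843798932397/2199023255552 → NEW=255, ERR=-130907131233363/2199023255552
(3,6): OLD=5865947000293491/35184372088832 → NEW=255, ERR=-3106067882358669/35184372088832
(4,0): OLD=60582325201/1073741824 → NEW=0, ERR=60582325201/1073741824
(4,1): OLD=1441130021725/17179869184 → NEW=0, ERR=1441130021725/17179869184
(4,2): OLD=41339205929235/274877906944 → NEW=255, ERR=-28754660341485/274877906944
(4,3): OLD=193543495156673/2199023255552 → NEW=0, ERR=193543495156673/2199023255552
(4,4): OLD=4018563101061779/17592186044416 → NEW=255, ERR=-467444340264301/17592186044416
(4,5): OLD=92924112994403059/562949953421312 → NEW=255, ERR=-50628125128031501/562949953421312
(4,6): OLD=1318167706198140309/9007199254740992 → NEW=255, ERR=-978668103760812651/9007199254740992
(5,0): OLD=25112894684007/274877906944 → NEW=0, ERR=25112894684007/274877906944
(5,1): OLD=272890600287373/2199023255552 → NEW=0, ERR=272890600287373/2199023255552
(5,2): OLD=2873633783631435/17592186044416 → NEW=255, ERR=-1612373657694645/17592186044416
(5,3): OLD=16168757341268823/140737488355328 → NEW=0, ERR=16168757341268823/140737488355328
(5,4): OLD=1752777548266775357/9007199254740992 → NEW=255, ERR=-544058261692177603/9007199254740992
(5,5): OLD=8750406791716969645/72057594037927936 → NEW=0, ERR=8750406791716969645/72057594037927936
(5,6): OLD=283103512443986747779/1152921504606846976 → NEW=255, ERR=-10891471230759231101/1152921504606846976
Row 0: ..#.###
Row 1: .#.#.##
Row 2: ..#.###
Row 3: .#.#.##
Row 4: ..#.###
Row 5: ..#.#.#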